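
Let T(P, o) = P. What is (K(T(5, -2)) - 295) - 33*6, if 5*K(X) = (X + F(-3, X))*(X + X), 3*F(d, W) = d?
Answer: -485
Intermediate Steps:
F(d, W) = d/3
K(X) = 2*X*(-1 + X)/5 (K(X) = ((X + (1/3)*(-3))*(X + X))/5 = ((X - 1)*(2*X))/5 = ((-1 + X)*(2*X))/5 = (2*X*(-1 + X))/5 = 2*X*(-1 + X)/5)
(K(T(5, -2)) - 295) - 33*6 = ((2/5)*5*(-1 + 5) - 295) - 33*6 = ((2/5)*5*4 - 295) - 198 = (8 - 295) - 198 = -287 - 198 = -485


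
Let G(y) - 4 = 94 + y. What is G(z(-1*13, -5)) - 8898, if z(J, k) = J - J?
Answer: -8800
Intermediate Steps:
z(J, k) = 0
G(y) = 98 + y (G(y) = 4 + (94 + y) = 98 + y)
G(z(-1*13, -5)) - 8898 = (98 + 0) - 8898 = 98 - 8898 = -8800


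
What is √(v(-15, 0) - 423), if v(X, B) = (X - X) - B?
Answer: 3*I*√47 ≈ 20.567*I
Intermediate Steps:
v(X, B) = -B (v(X, B) = 0 - B = -B)
√(v(-15, 0) - 423) = √(-1*0 - 423) = √(0 - 423) = √(-423) = 3*I*√47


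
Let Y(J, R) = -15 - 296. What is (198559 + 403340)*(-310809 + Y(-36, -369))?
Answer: -187262816880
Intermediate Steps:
Y(J, R) = -311
(198559 + 403340)*(-310809 + Y(-36, -369)) = (198559 + 403340)*(-310809 - 311) = 601899*(-311120) = -187262816880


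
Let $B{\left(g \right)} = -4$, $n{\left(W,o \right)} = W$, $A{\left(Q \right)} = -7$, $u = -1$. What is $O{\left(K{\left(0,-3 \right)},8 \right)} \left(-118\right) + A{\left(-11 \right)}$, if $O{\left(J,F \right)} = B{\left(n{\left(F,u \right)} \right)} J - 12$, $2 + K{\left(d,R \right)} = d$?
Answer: $465$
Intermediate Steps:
$K{\left(d,R \right)} = -2 + d$
$O{\left(J,F \right)} = -12 - 4 J$ ($O{\left(J,F \right)} = - 4 J - 12 = -12 - 4 J$)
$O{\left(K{\left(0,-3 \right)},8 \right)} \left(-118\right) + A{\left(-11 \right)} = \left(-12 - 4 \left(-2 + 0\right)\right) \left(-118\right) - 7 = \left(-12 - -8\right) \left(-118\right) - 7 = \left(-12 + 8\right) \left(-118\right) - 7 = \left(-4\right) \left(-118\right) - 7 = 472 - 7 = 465$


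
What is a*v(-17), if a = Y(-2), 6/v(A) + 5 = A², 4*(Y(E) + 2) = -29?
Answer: -111/568 ≈ -0.19542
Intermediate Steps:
Y(E) = -37/4 (Y(E) = -2 + (¼)*(-29) = -2 - 29/4 = -37/4)
v(A) = 6/(-5 + A²)
a = -37/4 ≈ -9.2500
a*v(-17) = -111/(2*(-5 + (-17)²)) = -111/(2*(-5 + 289)) = -111/(2*284) = -37/4*3/142 = -111/568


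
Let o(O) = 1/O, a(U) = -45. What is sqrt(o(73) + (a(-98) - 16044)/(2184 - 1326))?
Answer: I*sqrt(8167745014)/20878 ≈ 4.3288*I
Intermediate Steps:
sqrt(o(73) + (a(-98) - 16044)/(2184 - 1326)) = sqrt(1/73 + (-45 - 16044)/(2184 - 1326)) = sqrt(1/73 - 16089/858) = sqrt(1/73 - 16089*1/858) = sqrt(1/73 - 5363/286) = sqrt(-391213/20878) = I*sqrt(8167745014)/20878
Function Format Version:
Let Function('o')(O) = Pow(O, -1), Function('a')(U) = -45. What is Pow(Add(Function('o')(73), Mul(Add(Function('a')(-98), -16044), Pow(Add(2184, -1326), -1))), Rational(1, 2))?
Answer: Mul(Rational(1, 20878), I, Pow(8167745014, Rational(1, 2))) ≈ Mul(4.3288, I)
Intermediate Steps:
Pow(Add(Function('o')(73), Mul(Add(Function('a')(-98), -16044), Pow(Add(2184, -1326), -1))), Rational(1, 2)) = Pow(Add(Pow(73, -1), Mul(Add(-45, -16044), Pow(Add(2184, -1326), -1))), Rational(1, 2)) = Pow(Add(Rational(1, 73), Mul(-16089, Pow(858, -1))), Rational(1, 2)) = Pow(Add(Rational(1, 73), Mul(-16089, Rational(1, 858))), Rational(1, 2)) = Pow(Add(Rational(1, 73), Rational(-5363, 286)), Rational(1, 2)) = Pow(Rational(-391213, 20878), Rational(1, 2)) = Mul(Rational(1, 20878), I, Pow(8167745014, Rational(1, 2)))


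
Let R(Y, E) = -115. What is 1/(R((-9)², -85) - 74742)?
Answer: -1/74857 ≈ -1.3359e-5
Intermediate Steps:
1/(R((-9)², -85) - 74742) = 1/(-115 - 74742) = 1/(-74857) = -1/74857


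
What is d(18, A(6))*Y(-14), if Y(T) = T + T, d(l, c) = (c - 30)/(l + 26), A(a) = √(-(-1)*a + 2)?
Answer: 210/11 - 14*√2/11 ≈ 17.291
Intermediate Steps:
A(a) = √(2 + a) (A(a) = √(a + 2) = √(2 + a))
d(l, c) = (-30 + c)/(26 + l)
Y(T) = 2*T
d(18, A(6))*Y(-14) = ((-30 + √(2 + 6))/(26 + 18))*(2*(-14)) = ((-30 + √8)/44)*(-28) = ((-30 + 2*√2)/44)*(-28) = (-15/22 + √2/22)*(-28) = 210/11 - 14*√2/11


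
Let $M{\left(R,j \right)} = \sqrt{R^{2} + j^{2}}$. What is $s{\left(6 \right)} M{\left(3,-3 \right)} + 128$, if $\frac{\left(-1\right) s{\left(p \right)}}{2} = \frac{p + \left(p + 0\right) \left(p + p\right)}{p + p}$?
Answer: $128 - 39 \sqrt{2} \approx 72.846$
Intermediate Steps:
$s{\left(p \right)} = - \frac{p + 2 p^{2}}{p}$ ($s{\left(p \right)} = - 2 \frac{p + \left(p + 0\right) \left(p + p\right)}{p + p} = - 2 \frac{p + p 2 p}{2 p} = - 2 \left(p + 2 p^{2}\right) \frac{1}{2 p} = - 2 \frac{p + 2 p^{2}}{2 p} = - \frac{p + 2 p^{2}}{p}$)
$s{\left(6 \right)} M{\left(3,-3 \right)} + 128 = \left(-1 - 12\right) \sqrt{3^{2} + \left(-3\right)^{2}} + 128 = \left(-1 - 12\right) \sqrt{9 + 9} + 128 = - 13 \sqrt{18} + 128 = - 13 \cdot 3 \sqrt{2} + 128 = - 39 \sqrt{2} + 128 = 128 - 39 \sqrt{2}$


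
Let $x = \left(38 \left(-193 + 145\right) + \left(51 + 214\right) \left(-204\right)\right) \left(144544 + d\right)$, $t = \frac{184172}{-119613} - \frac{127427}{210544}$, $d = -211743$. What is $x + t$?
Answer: $\frac{94573953993918337033}{25183799472} \approx 3.7553 \cdot 10^{9}$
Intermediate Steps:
$t = - \frac{54018235319}{25183799472}$ ($t = 184172 \left(- \frac{1}{119613}\right) - \frac{127427}{210544} = - \frac{184172}{119613} - \frac{127427}{210544} = - \frac{54018235319}{25183799472} \approx -2.145$)
$x = 3755348916$ ($x = \left(38 \left(-193 + 145\right) + \left(51 + 214\right) \left(-204\right)\right) \left(144544 - 211743\right) = \left(38 \left(-48\right) + 265 \left(-204\right)\right) \left(-67199\right) = \left(-1824 - 54060\right) \left(-67199\right) = \left(-55884\right) \left(-67199\right) = 3755348916$)
$x + t = 3755348916 - \frac{54018235319}{25183799472} = \frac{94573953993918337033}{25183799472}$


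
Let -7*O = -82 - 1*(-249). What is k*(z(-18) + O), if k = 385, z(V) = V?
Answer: -16115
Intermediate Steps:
O = -167/7 (O = -(-82 - 1*(-249))/7 = -(-82 + 249)/7 = -⅐*167 = -167/7 ≈ -23.857)
k*(z(-18) + O) = 385*(-18 - 167/7) = 385*(-293/7) = -16115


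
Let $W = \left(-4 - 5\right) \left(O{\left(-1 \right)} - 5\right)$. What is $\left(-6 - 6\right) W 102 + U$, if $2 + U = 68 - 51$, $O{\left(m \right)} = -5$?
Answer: $-110145$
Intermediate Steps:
$W = 90$ ($W = \left(-4 - 5\right) \left(-5 - 5\right) = \left(-9\right) \left(-10\right) = 90$)
$U = 15$ ($U = -2 + \left(68 - 51\right) = -2 + 17 = 15$)
$\left(-6 - 6\right) W 102 + U = \left(-6 - 6\right) 90 \cdot 102 + 15 = \left(-12\right) 90 \cdot 102 + 15 = \left(-1080\right) 102 + 15 = -110160 + 15 = -110145$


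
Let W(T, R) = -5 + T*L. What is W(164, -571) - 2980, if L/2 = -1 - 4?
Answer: -4625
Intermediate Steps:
L = -10 (L = 2*(-1 - 4) = 2*(-5) = -10)
W(T, R) = -5 - 10*T (W(T, R) = -5 + T*(-10) = -5 - 10*T)
W(164, -571) - 2980 = (-5 - 10*164) - 2980 = (-5 - 1640) - 2980 = -1645 - 2980 = -4625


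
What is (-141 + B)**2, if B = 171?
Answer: 900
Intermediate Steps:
(-141 + B)**2 = (-141 + 171)**2 = 30**2 = 900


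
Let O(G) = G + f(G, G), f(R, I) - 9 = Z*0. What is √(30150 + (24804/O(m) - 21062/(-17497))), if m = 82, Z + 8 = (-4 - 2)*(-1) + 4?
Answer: 2*√114097564838810/122479 ≈ 174.42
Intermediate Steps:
Z = 2 (Z = -8 + ((-4 - 2)*(-1) + 4) = -8 + (-6*(-1) + 4) = -8 + (6 + 4) = -8 + 10 = 2)
f(R, I) = 9 (f(R, I) = 9 + 2*0 = 9 + 0 = 9)
O(G) = 9 + G (O(G) = G + 9 = 9 + G)
√(30150 + (24804/O(m) - 21062/(-17497))) = √(30150 + (24804/(9 + 82) - 21062/(-17497))) = √(30150 + (24804/91 - 21062*(-1/17497))) = √(30150 + (24804*(1/91) + 21062/17497)) = √(30150 + (1908/7 + 21062/17497)) = √(30150 + 33531710/122479) = √(3726273560/122479) = 2*√114097564838810/122479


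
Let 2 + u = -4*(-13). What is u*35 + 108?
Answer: 1858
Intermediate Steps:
u = 50 (u = -2 - 4*(-13) = -2 + 52 = 50)
u*35 + 108 = 50*35 + 108 = 1750 + 108 = 1858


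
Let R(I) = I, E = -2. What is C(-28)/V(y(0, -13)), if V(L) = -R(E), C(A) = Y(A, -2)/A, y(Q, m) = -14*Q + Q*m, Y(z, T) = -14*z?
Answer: -7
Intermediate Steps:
C(A) = -14 (C(A) = (-14*A)/A = -14)
V(L) = 2 (V(L) = -1*(-2) = 2)
C(-28)/V(y(0, -13)) = -14/2 = -14*½ = -7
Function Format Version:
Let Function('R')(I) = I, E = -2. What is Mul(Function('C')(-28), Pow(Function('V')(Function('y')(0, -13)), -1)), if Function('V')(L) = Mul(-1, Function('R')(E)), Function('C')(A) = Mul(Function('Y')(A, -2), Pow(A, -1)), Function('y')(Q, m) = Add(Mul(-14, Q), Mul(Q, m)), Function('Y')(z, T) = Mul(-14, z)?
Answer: -7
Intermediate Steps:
Function('C')(A) = -14 (Function('C')(A) = Mul(Mul(-14, A), Pow(A, -1)) = -14)
Function('V')(L) = 2 (Function('V')(L) = Mul(-1, -2) = 2)
Mul(Function('C')(-28), Pow(Function('V')(Function('y')(0, -13)), -1)) = Mul(-14, Pow(2, -1)) = Mul(-14, Rational(1, 2)) = -7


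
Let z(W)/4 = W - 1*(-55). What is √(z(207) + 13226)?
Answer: 3*√1586 ≈ 119.47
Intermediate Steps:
z(W) = 220 + 4*W (z(W) = 4*(W - 1*(-55)) = 4*(W + 55) = 4*(55 + W) = 220 + 4*W)
√(z(207) + 13226) = √((220 + 4*207) + 13226) = √((220 + 828) + 13226) = √(1048 + 13226) = √14274 = 3*√1586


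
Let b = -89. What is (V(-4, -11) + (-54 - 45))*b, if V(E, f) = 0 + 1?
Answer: 8722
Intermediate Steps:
V(E, f) = 1
(V(-4, -11) + (-54 - 45))*b = (1 + (-54 - 45))*(-89) = (1 - 99)*(-89) = -98*(-89) = 8722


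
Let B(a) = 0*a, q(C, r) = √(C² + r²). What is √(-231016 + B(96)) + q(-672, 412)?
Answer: 4*√38833 + 2*I*√57754 ≈ 788.24 + 480.64*I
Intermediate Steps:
B(a) = 0
√(-231016 + B(96)) + q(-672, 412) = √(-231016 + 0) + √((-672)² + 412²) = √(-231016) + √(451584 + 169744) = 2*I*√57754 + √621328 = 2*I*√57754 + 4*√38833 = 4*√38833 + 2*I*√57754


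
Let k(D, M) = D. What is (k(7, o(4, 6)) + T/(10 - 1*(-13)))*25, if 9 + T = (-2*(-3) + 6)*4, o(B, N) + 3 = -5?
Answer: 5000/23 ≈ 217.39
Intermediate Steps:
o(B, N) = -8 (o(B, N) = -3 - 5 = -8)
T = 39 (T = -9 + (-2*(-3) + 6)*4 = -9 + (6 + 6)*4 = -9 + 12*4 = -9 + 48 = 39)
(k(7, o(4, 6)) + T/(10 - 1*(-13)))*25 = (7 + 39/(10 - 1*(-13)))*25 = (7 + 39/(10 + 13))*25 = (7 + 39/23)*25 = (200/23)*25 = 5000/23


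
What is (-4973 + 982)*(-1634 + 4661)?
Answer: -12080757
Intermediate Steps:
(-4973 + 982)*(-1634 + 4661) = -3991*3027 = -12080757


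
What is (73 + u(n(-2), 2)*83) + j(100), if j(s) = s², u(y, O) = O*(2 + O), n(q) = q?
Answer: 10737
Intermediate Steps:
(73 + u(n(-2), 2)*83) + j(100) = (73 + (2*(2 + 2))*83) + 100² = (73 + (2*4)*83) + 10000 = (73 + 8*83) + 10000 = (73 + 664) + 10000 = 737 + 10000 = 10737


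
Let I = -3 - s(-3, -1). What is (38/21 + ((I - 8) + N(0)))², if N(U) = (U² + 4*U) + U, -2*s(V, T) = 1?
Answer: 133225/1764 ≈ 75.524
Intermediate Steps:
s(V, T) = -½ (s(V, T) = -½*1 = -½)
N(U) = U² + 5*U
I = -5/2 (I = -3 - 1*(-½) = -3 + ½ = -5/2 ≈ -2.5000)
(38/21 + ((I - 8) + N(0)))² = (38/21 + ((-5/2 - 8) + 0*(5 + 0)))² = (38*(1/21) + (-21/2 + 0*5))² = (38/21 + (-21/2 + 0))² = (38/21 - 21/2)² = (-365/42)² = 133225/1764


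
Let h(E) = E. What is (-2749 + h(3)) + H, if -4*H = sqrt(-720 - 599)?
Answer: -2746 - I*sqrt(1319)/4 ≈ -2746.0 - 9.0795*I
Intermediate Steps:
H = -I*sqrt(1319)/4 (H = -sqrt(-720 - 599)/4 = -I*sqrt(1319)/4 ≈ -9.0795*I)
(-2749 + h(3)) + H = (-2749 + 3) - I*sqrt(1319)/4 = -2746 - I*sqrt(1319)/4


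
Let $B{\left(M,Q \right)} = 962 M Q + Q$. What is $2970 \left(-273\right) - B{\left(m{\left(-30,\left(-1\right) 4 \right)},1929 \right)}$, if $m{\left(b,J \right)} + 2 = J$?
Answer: $10321449$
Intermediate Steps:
$m{\left(b,J \right)} = -2 + J$
$B{\left(M,Q \right)} = Q + 962 M Q$ ($B{\left(M,Q \right)} = 962 M Q + Q = Q + 962 M Q$)
$2970 \left(-273\right) - B{\left(m{\left(-30,\left(-1\right) 4 \right)},1929 \right)} = 2970 \left(-273\right) - 1929 \left(1 + 962 \left(-2 - 4\right)\right) = -810810 - 1929 \left(1 + 962 \left(-2 - 4\right)\right) = -810810 - 1929 \left(1 + 962 \left(-6\right)\right) = -810810 - 1929 \left(1 - 5772\right) = -810810 - 1929 \left(-5771\right) = -810810 - -11132259 = -810810 + 11132259 = 10321449$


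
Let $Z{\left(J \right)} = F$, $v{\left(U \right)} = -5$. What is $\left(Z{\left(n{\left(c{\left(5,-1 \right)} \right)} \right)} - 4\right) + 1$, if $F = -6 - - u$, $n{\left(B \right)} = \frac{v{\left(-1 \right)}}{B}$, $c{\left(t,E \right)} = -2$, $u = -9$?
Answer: $-18$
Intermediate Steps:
$n{\left(B \right)} = - \frac{5}{B}$
$F = -15$ ($F = -6 - \left(-1\right) \left(-9\right) = -6 - 9 = -15$)
$Z{\left(J \right)} = -15$
$\left(Z{\left(n{\left(c{\left(5,-1 \right)} \right)} \right)} - 4\right) + 1 = \left(-15 - 4\right) + 1 = -19 + 1 = -18$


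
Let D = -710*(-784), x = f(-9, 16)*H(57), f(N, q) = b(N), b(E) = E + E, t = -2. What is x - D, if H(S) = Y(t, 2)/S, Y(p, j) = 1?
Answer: -10576166/19 ≈ -5.5664e+5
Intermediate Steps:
b(E) = 2*E
f(N, q) = 2*N
H(S) = 1/S
x = -6/19 (x = (2*(-9))/57 = -18*1/57 = -6/19 ≈ -0.31579)
D = 556640
x - D = -6/19 - 1*556640 = -6/19 - 556640 = -10576166/19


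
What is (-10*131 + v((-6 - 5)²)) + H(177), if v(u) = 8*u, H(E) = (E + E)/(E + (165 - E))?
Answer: -18692/55 ≈ -339.85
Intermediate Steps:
H(E) = 2*E/165 (H(E) = (2*E)/165 = (2*E)*(1/165) = 2*E/165)
(-10*131 + v((-6 - 5)²)) + H(177) = (-10*131 + 8*(-6 - 5)²) + (2/165)*177 = (-1310 + 8*(-11)²) + 118/55 = (-1310 + 8*121) + 118/55 = (-1310 + 968) + 118/55 = -342 + 118/55 = -18692/55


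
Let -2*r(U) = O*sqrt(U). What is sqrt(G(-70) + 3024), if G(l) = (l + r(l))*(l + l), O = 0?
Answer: 2*sqrt(3206) ≈ 113.24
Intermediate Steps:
r(U) = 0 (r(U) = -0*sqrt(U) = -1/2*0 = 0)
G(l) = 2*l**2 (G(l) = (l + 0)*(l + l) = l*(2*l) = 2*l**2)
sqrt(G(-70) + 3024) = sqrt(2*(-70)**2 + 3024) = sqrt(2*4900 + 3024) = sqrt(9800 + 3024) = sqrt(12824) = 2*sqrt(3206)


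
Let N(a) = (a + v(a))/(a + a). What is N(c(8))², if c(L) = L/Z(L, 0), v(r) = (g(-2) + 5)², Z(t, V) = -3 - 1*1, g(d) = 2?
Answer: 2209/16 ≈ 138.06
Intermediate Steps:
Z(t, V) = -4 (Z(t, V) = -3 - 1 = -4)
v(r) = 49 (v(r) = (2 + 5)² = 7² = 49)
c(L) = -L/4 (c(L) = L/(-4) = L*(-¼) = -L/4)
N(a) = (49 + a)/(2*a) (N(a) = (a + 49)/(a + a) = (49 + a)/((2*a)) = (49 + a)*(1/(2*a)) = (49 + a)/(2*a))
N(c(8))² = ((49 - ¼*8)/(2*((-¼*8))))² = ((½)*(49 - 2)/(-2))² = ((½)*(-½)*47)² = (-47/4)² = 2209/16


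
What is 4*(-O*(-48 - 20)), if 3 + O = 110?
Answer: 29104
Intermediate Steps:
O = 107 (O = -3 + 110 = 107)
4*(-O*(-48 - 20)) = 4*(-107*(-48 - 20)) = 4*(-107*(-68)) = 4*(-1*(-7276)) = 4*7276 = 29104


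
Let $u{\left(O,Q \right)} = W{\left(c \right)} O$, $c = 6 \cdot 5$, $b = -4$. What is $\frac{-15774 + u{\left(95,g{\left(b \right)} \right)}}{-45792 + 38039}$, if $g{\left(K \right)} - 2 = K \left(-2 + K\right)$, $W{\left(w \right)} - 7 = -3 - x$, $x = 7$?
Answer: $\frac{16059}{7753} \approx 2.0713$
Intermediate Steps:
$c = 30$
$W{\left(w \right)} = -3$ ($W{\left(w \right)} = 7 - 10 = -3$)
$g{\left(K \right)} = 2 + K \left(-2 + K\right)$
$u{\left(O,Q \right)} = - 3 O$
$\frac{-15774 + u{\left(95,g{\left(b \right)} \right)}}{-45792 + 38039} = \frac{-15774 - 285}{-45792 + 38039} = \frac{-15774 - 285}{-7753} = \left(-16059\right) \left(- \frac{1}{7753}\right) = \frac{16059}{7753}$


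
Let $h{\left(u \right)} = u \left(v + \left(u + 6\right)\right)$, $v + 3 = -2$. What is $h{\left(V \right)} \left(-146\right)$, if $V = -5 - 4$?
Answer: $-10512$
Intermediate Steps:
$v = -5$ ($v = -3 - 2 = -5$)
$V = -9$
$h{\left(u \right)} = u \left(1 + u\right)$ ($h{\left(u \right)} = u \left(-5 + \left(u + 6\right)\right) = u \left(-5 + \left(6 + u\right)\right) = u \left(1 + u\right)$)
$h{\left(V \right)} \left(-146\right) = - 9 \left(1 - 9\right) \left(-146\right) = \left(-9\right) \left(-8\right) \left(-146\right) = 72 \left(-146\right) = -10512$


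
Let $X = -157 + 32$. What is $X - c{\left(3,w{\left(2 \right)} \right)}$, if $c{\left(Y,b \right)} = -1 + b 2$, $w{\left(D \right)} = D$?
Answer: $-128$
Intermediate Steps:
$c{\left(Y,b \right)} = -1 + 2 b$
$X = -125$
$X - c{\left(3,w{\left(2 \right)} \right)} = -125 - \left(-1 + 2 \cdot 2\right) = -125 - \left(-1 + 4\right) = -125 - 3 = -128$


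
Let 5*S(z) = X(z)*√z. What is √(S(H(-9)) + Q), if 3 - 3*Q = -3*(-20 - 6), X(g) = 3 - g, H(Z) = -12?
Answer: √(-25 + 6*I*√3) ≈ 1.0183 + 5.1026*I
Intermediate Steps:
S(z) = √z*(3 - z)/5 (S(z) = ((3 - z)*√z)/5 = (√z*(3 - z))/5 = √z*(3 - z)/5)
Q = -25 (Q = 1 - (-1)*(-20 - 6) = 1 - (-1)*(-26) = 1 - ⅓*78 = 1 - 26 = -25)
√(S(H(-9)) + Q) = √(√(-12)*(3 - 1*(-12))/5 - 25) = √((2*I*√3)*(3 + 12)/5 - 25) = √((⅕)*(2*I*√3)*15 - 25) = √(6*I*√3 - 25) = √(-25 + 6*I*√3)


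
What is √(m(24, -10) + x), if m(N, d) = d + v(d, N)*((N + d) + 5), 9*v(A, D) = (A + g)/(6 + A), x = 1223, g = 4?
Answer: √43782/6 ≈ 34.874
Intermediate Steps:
v(A, D) = (4 + A)/(9*(6 + A)) (v(A, D) = ((A + 4)/(6 + A))/9 = ((4 + A)/(6 + A))/9 = (4 + A)/(9*(6 + A)))
m(N, d) = d + (4 + d)*(5 + N + d)/(9*(6 + d)) (m(N, d) = d + ((4 + d)/(9*(6 + d)))*((N + d) + 5) = d + ((4 + d)/(9*(6 + d)))*(5 + N + d) = d + (4 + d)*(5 + N + d)/(9*(6 + d)))
√(m(24, -10) + x) = √((20 + 4*24 + 10*(-10)² + 63*(-10) + 24*(-10))/(9*(6 - 10)) + 1223) = √((⅑)*(20 + 96 + 10*100 - 630 - 240)/(-4) + 1223) = √((⅑)*(-¼)*(20 + 96 + 1000 - 630 - 240) + 1223) = √((⅑)*(-¼)*246 + 1223) = √(-41/6 + 1223) = √(7297/6) = √43782/6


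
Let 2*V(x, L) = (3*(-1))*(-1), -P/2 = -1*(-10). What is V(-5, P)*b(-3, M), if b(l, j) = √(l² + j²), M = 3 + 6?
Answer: 9*√10/2 ≈ 14.230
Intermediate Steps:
M = 9
P = -20 (P = -(-2)*(-10) = -2*10 = -20)
V(x, L) = 3/2 (V(x, L) = ((3*(-1))*(-1))/2 = (-3*(-1))/2 = (½)*3 = 3/2)
b(l, j) = √(j² + l²)
V(-5, P)*b(-3, M) = 3*√(9² + (-3)²)/2 = 3*√(81 + 9)/2 = 3*√90/2 = 3*(3*√10)/2 = 9*√10/2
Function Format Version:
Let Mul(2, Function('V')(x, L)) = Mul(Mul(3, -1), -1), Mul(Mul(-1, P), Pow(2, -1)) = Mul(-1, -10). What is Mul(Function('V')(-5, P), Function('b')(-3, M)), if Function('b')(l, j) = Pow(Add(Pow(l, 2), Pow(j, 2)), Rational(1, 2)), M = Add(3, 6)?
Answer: Mul(Rational(9, 2), Pow(10, Rational(1, 2))) ≈ 14.230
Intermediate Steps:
M = 9
P = -20 (P = Mul(-2, Mul(-1, -10)) = Mul(-2, 10) = -20)
Function('V')(x, L) = Rational(3, 2) (Function('V')(x, L) = Mul(Rational(1, 2), Mul(Mul(3, -1), -1)) = Mul(Rational(1, 2), Mul(-3, -1)) = Mul(Rational(1, 2), 3) = Rational(3, 2))
Function('b')(l, j) = Pow(Add(Pow(j, 2), Pow(l, 2)), Rational(1, 2))
Mul(Function('V')(-5, P), Function('b')(-3, M)) = Mul(Rational(3, 2), Pow(Add(Pow(9, 2), Pow(-3, 2)), Rational(1, 2))) = Mul(Rational(3, 2), Pow(Add(81, 9), Rational(1, 2))) = Mul(Rational(3, 2), Pow(90, Rational(1, 2))) = Mul(Rational(3, 2), Mul(3, Pow(10, Rational(1, 2)))) = Mul(Rational(9, 2), Pow(10, Rational(1, 2)))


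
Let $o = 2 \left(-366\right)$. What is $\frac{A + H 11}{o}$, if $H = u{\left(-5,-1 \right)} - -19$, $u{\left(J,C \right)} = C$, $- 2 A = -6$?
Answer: $- \frac{67}{244} \approx -0.27459$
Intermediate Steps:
$A = 3$ ($A = \left(- \frac{1}{2}\right) \left(-6\right) = 3$)
$H = 18$ ($H = -1 - -19 = -1 + 19 = 18$)
$o = -732$
$\frac{A + H 11}{o} = \frac{3 + 18 \cdot 11}{-732} = \left(3 + 198\right) \left(- \frac{1}{732}\right) = 201 \left(- \frac{1}{732}\right) = - \frac{67}{244}$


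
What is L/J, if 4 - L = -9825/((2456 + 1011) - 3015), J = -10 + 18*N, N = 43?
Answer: 11633/345328 ≈ 0.033687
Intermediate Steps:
J = 764 (J = -10 + 18*43 = -10 + 774 = 764)
L = 11633/452 (L = 4 - (-9825)/((2456 + 1011) - 3015) = 4 - (-9825)/(3467 - 3015) = 4 - (-9825)/452 = 4 - 1*(-9825/452) = 4 + 9825/452 = 11633/452 ≈ 25.737)
L/J = (11633/452)/764 = (11633/452)*(1/764) = 11633/345328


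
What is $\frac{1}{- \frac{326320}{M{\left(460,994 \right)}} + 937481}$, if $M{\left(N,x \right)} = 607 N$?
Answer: $\frac{13961}{13088155925} \approx 1.0667 \cdot 10^{-6}$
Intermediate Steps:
$\frac{1}{- \frac{326320}{M{\left(460,994 \right)}} + 937481} = \frac{1}{- \frac{326320}{607 \cdot 460} + 937481} = \frac{1}{- \frac{326320}{279220} + 937481} = \frac{1}{\left(-326320\right) \frac{1}{279220} + 937481} = \frac{1}{- \frac{16316}{13961} + 937481} = \frac{1}{\frac{13088155925}{13961}} = \frac{13961}{13088155925}$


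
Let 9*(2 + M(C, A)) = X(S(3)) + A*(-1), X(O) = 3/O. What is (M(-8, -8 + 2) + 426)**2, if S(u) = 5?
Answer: 40589641/225 ≈ 1.8040e+5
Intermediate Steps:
M(C, A) = -29/15 - A/9 (M(C, A) = -2 + (3/5 + A*(-1))/9 = -2 + (3*(1/5) - A)/9 = -2 + (3/5 - A)/9 = -2 + (1/15 - A/9) = -29/15 - A/9)
(M(-8, -8 + 2) + 426)**2 = ((-29/15 - (-8 + 2)/9) + 426)**2 = ((-29/15 - 1/9*(-6)) + 426)**2 = ((-29/15 + 2/3) + 426)**2 = (-19/15 + 426)**2 = (6371/15)**2 = 40589641/225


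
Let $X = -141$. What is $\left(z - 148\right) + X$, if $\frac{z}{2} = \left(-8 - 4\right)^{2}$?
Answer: $-1$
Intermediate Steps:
$z = 288$ ($z = 2 \left(-8 - 4\right)^{2} = 2 \left(-12\right)^{2} = 2 \cdot 144 = 288$)
$\left(z - 148\right) + X = \left(288 - 148\right) - 141 = 140 - 141 = -1$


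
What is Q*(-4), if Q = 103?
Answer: -412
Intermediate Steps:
Q*(-4) = 103*(-4) = -412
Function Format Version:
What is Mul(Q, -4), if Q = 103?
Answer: -412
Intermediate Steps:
Mul(Q, -4) = Mul(103, -4) = -412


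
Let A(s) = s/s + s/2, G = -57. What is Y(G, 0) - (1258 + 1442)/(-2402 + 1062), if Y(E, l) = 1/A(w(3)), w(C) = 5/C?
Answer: 1887/737 ≈ 2.5604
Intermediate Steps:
A(s) = 1 + s/2 (A(s) = 1 + s*(½) = 1 + s/2)
Y(E, l) = 6/11 (Y(E, l) = 1/(1 + (5/3)/2) = 1/(1 + (5*(⅓))/2) = 1/(1 + (½)*(5/3)) = 1/(1 + ⅚) = 1/(11/6) = 6/11)
Y(G, 0) - (1258 + 1442)/(-2402 + 1062) = 6/11 - (1258 + 1442)/(-2402 + 1062) = 6/11 - 2700/(-1340) = 6/11 - 2700*(-1)/1340 = 6/11 - 1*(-135/67) = 6/11 + 135/67 = 1887/737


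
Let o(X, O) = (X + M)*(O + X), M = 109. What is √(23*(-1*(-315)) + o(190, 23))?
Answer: 2*√17733 ≈ 266.33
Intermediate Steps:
o(X, O) = (109 + X)*(O + X) (o(X, O) = (X + 109)*(O + X) = (109 + X)*(O + X))
√(23*(-1*(-315)) + o(190, 23)) = √(23*(-1*(-315)) + (190² + 109*23 + 109*190 + 23*190)) = √(23*315 + (36100 + 2507 + 20710 + 4370)) = √(7245 + 63687) = √70932 = 2*√17733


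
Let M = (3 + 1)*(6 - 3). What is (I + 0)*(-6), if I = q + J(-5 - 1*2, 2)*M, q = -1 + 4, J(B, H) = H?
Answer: -162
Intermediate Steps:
q = 3
M = 12 (M = 4*3 = 12)
I = 27 (I = 3 + 2*12 = 3 + 24 = 27)
(I + 0)*(-6) = (27 + 0)*(-6) = 27*(-6) = -162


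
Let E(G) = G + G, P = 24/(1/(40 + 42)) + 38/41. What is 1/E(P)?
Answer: 41/161452 ≈ 0.00025395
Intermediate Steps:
P = 80726/41 (P = 24/(1/82) + 38*(1/41) = 24/(1/82) + 38/41 = 24*82 + 38/41 = 1968 + 38/41 = 80726/41 ≈ 1968.9)
E(G) = 2*G
1/E(P) = 1/(2*(80726/41)) = 1/(161452/41) = 41/161452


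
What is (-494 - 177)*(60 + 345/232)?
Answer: -9571815/232 ≈ -41258.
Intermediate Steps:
(-494 - 177)*(60 + 345/232) = -671*(60 + 345*(1/232)) = -671*(60 + 345/232) = -671*14265/232 = -9571815/232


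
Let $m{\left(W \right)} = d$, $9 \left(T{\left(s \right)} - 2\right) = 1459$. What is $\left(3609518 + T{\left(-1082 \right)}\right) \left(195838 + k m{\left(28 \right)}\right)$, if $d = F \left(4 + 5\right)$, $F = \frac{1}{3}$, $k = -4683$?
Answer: $\frac{5905804511671}{9} \approx 6.562 \cdot 10^{11}$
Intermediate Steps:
$F = \frac{1}{3} \approx 0.33333$
$T{\left(s \right)} = \frac{1477}{9}$ ($T{\left(s \right)} = 2 + \frac{1}{9} \cdot 1459 = 2 + \frac{1459}{9} = \frac{1477}{9}$)
$d = 3$ ($d = \frac{4 + 5}{3} = \frac{1}{3} \cdot 9 = 3$)
$m{\left(W \right)} = 3$
$\left(3609518 + T{\left(-1082 \right)}\right) \left(195838 + k m{\left(28 \right)}\right) = \left(3609518 + \frac{1477}{9}\right) \left(195838 - 14049\right) = \frac{32487139 \left(195838 - 14049\right)}{9} = \frac{32487139}{9} \cdot 181789 = \frac{5905804511671}{9}$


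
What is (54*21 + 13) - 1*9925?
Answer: -8778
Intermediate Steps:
(54*21 + 13) - 1*9925 = (1134 + 13) - 9925 = 1147 - 9925 = -8778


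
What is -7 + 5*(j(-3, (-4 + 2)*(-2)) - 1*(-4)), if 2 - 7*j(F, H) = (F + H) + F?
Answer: 111/7 ≈ 15.857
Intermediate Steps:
j(F, H) = 2/7 - 2*F/7 - H/7 (j(F, H) = 2/7 - ((F + H) + F)/7 = 2/7 - (H + 2*F)/7 = 2/7 + (-2*F/7 - H/7) = 2/7 - 2*F/7 - H/7)
-7 + 5*(j(-3, (-4 + 2)*(-2)) - 1*(-4)) = -7 + 5*((2/7 - 2/7*(-3) - (-4 + 2)*(-2)/7) - 1*(-4)) = -7 + 5*((2/7 + 6/7 - (-2)*(-2)/7) + 4) = -7 + 5*((2/7 + 6/7 - ⅐*4) + 4) = -7 + 5*((2/7 + 6/7 - 4/7) + 4) = -7 + 5*(4/7 + 4) = -7 + 5*(32/7) = -7 + 160/7 = 111/7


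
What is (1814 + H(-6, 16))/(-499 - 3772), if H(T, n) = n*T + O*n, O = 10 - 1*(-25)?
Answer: -2278/4271 ≈ -0.53336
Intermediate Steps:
O = 35 (O = 10 + 25 = 35)
H(T, n) = 35*n + T*n (H(T, n) = n*T + 35*n = T*n + 35*n = 35*n + T*n)
(1814 + H(-6, 16))/(-499 - 3772) = (1814 + 16*(35 - 6))/(-499 - 3772) = (1814 + 16*29)/(-4271) = (1814 + 464)*(-1/4271) = 2278*(-1/4271) = -2278/4271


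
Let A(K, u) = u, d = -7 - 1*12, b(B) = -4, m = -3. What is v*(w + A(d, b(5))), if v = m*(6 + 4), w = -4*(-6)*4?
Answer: -2760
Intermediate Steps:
d = -19 (d = -7 - 12 = -19)
w = 96 (w = 24*4 = 96)
v = -30 (v = -3*(6 + 4) = -3*10 = -30)
v*(w + A(d, b(5))) = -30*(96 - 4) = -30*92 = -2760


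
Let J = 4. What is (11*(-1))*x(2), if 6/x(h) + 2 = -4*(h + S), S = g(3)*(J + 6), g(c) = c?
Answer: 33/65 ≈ 0.50769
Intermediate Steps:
S = 30 (S = 3*(4 + 6) = 3*10 = 30)
x(h) = 6/(-122 - 4*h) (x(h) = 6/(-2 - 4*(h + 30)) = 6/(-2 - 4*(30 + h)) = 6/(-2 + (-120 - 4*h)) = 6/(-122 - 4*h))
(11*(-1))*x(2) = (11*(-1))*(-3/(61 + 2*2)) = -(-33)/(61 + 4) = -(-33)/65 = -11*(-3/65) = 33/65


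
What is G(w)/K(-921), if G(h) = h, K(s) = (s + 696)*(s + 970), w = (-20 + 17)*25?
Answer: 1/147 ≈ 0.0068027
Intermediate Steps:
w = -75 (w = -3*25 = -75)
K(s) = (696 + s)*(970 + s)
G(w)/K(-921) = -75/(675120 + (-921)² + 1666*(-921)) = -75/(675120 + 848241 - 1534386) = -75/(-11025) = -75*(-1/11025) = 1/147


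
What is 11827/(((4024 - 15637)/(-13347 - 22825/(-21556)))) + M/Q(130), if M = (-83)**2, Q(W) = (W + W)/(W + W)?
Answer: 5126973945581/250329828 ≈ 20481.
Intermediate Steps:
Q(W) = 1 (Q(W) = (2*W)/((2*W)) = (2*W)*(1/(2*W)) = 1)
M = 6889
11827/(((4024 - 15637)/(-13347 - 22825/(-21556)))) + M/Q(130) = 11827/(((4024 - 15637)/(-13347 - 22825/(-21556)))) + 6889/1 = 11827/((-11613/(-13347 - 22825*(-1/21556)))) + 6889*1 = 11827/((-11613/(-13347 + 22825/21556))) + 6889 = 11827/((-11613/(-287685107/21556))) + 6889 = 11827/((-11613*(-21556/287685107))) + 6889 = 11827/(250329828/287685107) + 6889 = 11827*(287685107/250329828) + 6889 = 3402451760489/250329828 + 6889 = 5126973945581/250329828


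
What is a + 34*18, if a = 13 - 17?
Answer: 608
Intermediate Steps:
a = -4
a + 34*18 = -4 + 34*18 = -4 + 612 = 608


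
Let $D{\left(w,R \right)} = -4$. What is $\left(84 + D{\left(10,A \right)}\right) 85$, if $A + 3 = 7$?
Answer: $6800$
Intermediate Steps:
$A = 4$ ($A = -3 + 7 = 4$)
$\left(84 + D{\left(10,A \right)}\right) 85 = \left(84 - 4\right) 85 = 80 \cdot 85 = 6800$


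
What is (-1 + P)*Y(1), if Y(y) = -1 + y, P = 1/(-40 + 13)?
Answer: 0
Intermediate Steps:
P = -1/27 (P = 1/(-27) = -1/27 ≈ -0.037037)
(-1 + P)*Y(1) = (-1 - 1/27)*(-1 + 1) = -28/27*0 = 0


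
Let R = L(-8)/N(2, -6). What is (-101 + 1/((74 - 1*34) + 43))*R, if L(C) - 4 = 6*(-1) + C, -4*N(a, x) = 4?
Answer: -83820/83 ≈ -1009.9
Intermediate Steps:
N(a, x) = -1 (N(a, x) = -¼*4 = -1)
L(C) = -2 + C (L(C) = 4 + (6*(-1) + C) = 4 + (-6 + C) = -2 + C)
R = 10 (R = (-2 - 8)/(-1) = -10*(-1) = 10)
(-101 + 1/((74 - 1*34) + 43))*R = (-101 + 1/((74 - 1*34) + 43))*10 = (-101 + 1/((74 - 34) + 43))*10 = (-101 + 1/(40 + 43))*10 = (-101 + 1/83)*10 = -8382/83*10 = -83820/83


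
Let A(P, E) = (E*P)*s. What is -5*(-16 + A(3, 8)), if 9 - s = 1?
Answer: -880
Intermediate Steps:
s = 8 (s = 9 - 1*1 = 9 - 1 = 8)
A(P, E) = 8*E*P (A(P, E) = (E*P)*8 = 8*E*P)
-5*(-16 + A(3, 8)) = -5*(-16 + 8*8*3) = -5*(-16 + 192) = -5*176 = -880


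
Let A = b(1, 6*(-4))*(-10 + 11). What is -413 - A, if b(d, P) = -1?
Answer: -412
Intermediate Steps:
A = -1 (A = -(-10 + 11) = -1*1 = -1)
-413 - A = -413 - 1*(-1) = -413 + 1 = -412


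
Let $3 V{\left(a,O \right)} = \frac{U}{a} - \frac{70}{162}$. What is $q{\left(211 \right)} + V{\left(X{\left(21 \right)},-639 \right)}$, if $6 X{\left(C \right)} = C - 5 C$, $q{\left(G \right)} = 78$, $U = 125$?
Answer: $\frac{254741}{3402} \approx 74.88$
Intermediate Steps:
$X{\left(C \right)} = - \frac{2 C}{3}$ ($X{\left(C \right)} = \frac{C - 5 C}{6} = \frac{\left(-4\right) C}{6} = - \frac{2 C}{3}$)
$V{\left(a,O \right)} = - \frac{35}{243} + \frac{125}{3 a}$ ($V{\left(a,O \right)} = \frac{\frac{125}{a} - \frac{70}{162}}{3} = \frac{\frac{125}{a} - \frac{35}{81}}{3} = \frac{- \frac{35}{81} + \frac{125}{a}}{3} = - \frac{35}{243} + \frac{125}{3 a}$)
$q{\left(211 \right)} + V{\left(X{\left(21 \right)},-639 \right)} = 78 + \frac{5 \left(2025 - 7 \left(\left(- \frac{2}{3}\right) 21\right)\right)}{243 \left(\left(- \frac{2}{3}\right) 21\right)} = 78 + \frac{5 \left(2025 - -98\right)}{243 \left(-14\right)} = 78 + \frac{5}{243} \left(- \frac{1}{14}\right) \left(2025 + 98\right) = 78 + \frac{5}{243} \left(- \frac{1}{14}\right) 2123 = 78 - \frac{10615}{3402} = \frac{254741}{3402}$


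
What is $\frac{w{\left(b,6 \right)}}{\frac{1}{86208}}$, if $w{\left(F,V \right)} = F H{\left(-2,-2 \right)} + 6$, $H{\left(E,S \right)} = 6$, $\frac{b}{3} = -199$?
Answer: $-308279808$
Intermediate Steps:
$b = -597$ ($b = 3 \left(-199\right) = -597$)
$w{\left(F,V \right)} = 6 + 6 F$ ($w{\left(F,V \right)} = F 6 + 6 = 6 F + 6 = 6 + 6 F$)
$\frac{w{\left(b,6 \right)}}{\frac{1}{86208}} = \frac{6 + 6 \left(-597\right)}{\frac{1}{86208}} = \left(6 - 3582\right) \frac{1}{\frac{1}{86208}} = \left(-3576\right) 86208 = -308279808$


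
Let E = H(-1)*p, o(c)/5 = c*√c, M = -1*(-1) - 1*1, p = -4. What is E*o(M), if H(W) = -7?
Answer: 0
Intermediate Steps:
M = 0 (M = 1 - 1 = 0)
o(c) = 5*c^(3/2) (o(c) = 5*(c*√c) = 5*c^(3/2))
E = 28 (E = -7*(-4) = 28)
E*o(M) = 28*(5*0^(3/2)) = 28*(5*0) = 28*0 = 0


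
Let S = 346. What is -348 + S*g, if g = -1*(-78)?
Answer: 26640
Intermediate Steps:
g = 78
-348 + S*g = -348 + 346*78 = -348 + 26988 = 26640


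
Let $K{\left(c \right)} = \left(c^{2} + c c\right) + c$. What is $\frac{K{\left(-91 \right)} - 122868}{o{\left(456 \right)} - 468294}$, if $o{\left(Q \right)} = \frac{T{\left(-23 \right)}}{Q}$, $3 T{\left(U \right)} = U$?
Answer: $\frac{145551096}{640626215} \approx 0.2272$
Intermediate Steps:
$K{\left(c \right)} = c + 2 c^{2}$ ($K{\left(c \right)} = \left(c^{2} + c^{2}\right) + c = 2 c^{2} + c = c + 2 c^{2}$)
$T{\left(U \right)} = \frac{U}{3}$
$o{\left(Q \right)} = - \frac{23}{3 Q}$ ($o{\left(Q \right)} = \frac{\frac{1}{3} \left(-23\right)}{Q} = - \frac{23}{3 Q}$)
$\frac{K{\left(-91 \right)} - 122868}{o{\left(456 \right)} - 468294} = \frac{- 91 \left(1 + 2 \left(-91\right)\right) - 122868}{- \frac{23}{3 \cdot 456} - 468294} = \frac{- 91 \left(1 - 182\right) - 122868}{\left(- \frac{23}{3}\right) \frac{1}{456} - 468294} = \frac{\left(-91\right) \left(-181\right) - 122868}{- \frac{23}{1368} - 468294} = \frac{16471 - 122868}{- \frac{640626215}{1368}} = \left(-106397\right) \left(- \frac{1368}{640626215}\right) = \frac{145551096}{640626215}$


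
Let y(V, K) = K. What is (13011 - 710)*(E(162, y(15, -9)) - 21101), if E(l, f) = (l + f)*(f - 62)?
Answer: -393189164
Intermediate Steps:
E(l, f) = (-62 + f)*(f + l) (E(l, f) = (f + l)*(-62 + f) = (-62 + f)*(f + l))
(13011 - 710)*(E(162, y(15, -9)) - 21101) = (13011 - 710)*(((-9)**2 - 62*(-9) - 62*162 - 9*162) - 21101) = 12301*((81 + 558 - 10044 - 1458) - 21101) = 12301*(-10863 - 21101) = 12301*(-31964) = -393189164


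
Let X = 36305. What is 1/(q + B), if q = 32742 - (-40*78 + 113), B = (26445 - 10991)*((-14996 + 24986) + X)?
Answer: 1/715478679 ≈ 1.3977e-9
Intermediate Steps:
B = 715442930 (B = (26445 - 10991)*((-14996 + 24986) + 36305) = 15454*(9990 + 36305) = 15454*46295 = 715442930)
q = 35749 (q = 32742 - (-3120 + 113) = 32742 - 1*(-3007) = 32742 + 3007 = 35749)
1/(q + B) = 1/(35749 + 715442930) = 1/715478679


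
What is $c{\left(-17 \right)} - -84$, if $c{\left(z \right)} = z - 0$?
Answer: $67$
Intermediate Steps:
$c{\left(z \right)} = z$ ($c{\left(z \right)} = z + 0 = z$)
$c{\left(-17 \right)} - -84 = -17 - -84 = -17 + 84 = 67$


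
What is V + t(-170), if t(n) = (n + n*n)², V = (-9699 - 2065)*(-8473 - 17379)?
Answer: 1129535828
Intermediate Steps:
V = 304122928 (V = -11764*(-25852) = 304122928)
t(n) = (n + n²)²
V + t(-170) = 304122928 + (-170)²*(1 - 170)² = 304122928 + 28900*(-169)² = 304122928 + 28900*28561 = 304122928 + 825412900 = 1129535828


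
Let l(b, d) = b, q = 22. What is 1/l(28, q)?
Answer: 1/28 ≈ 0.035714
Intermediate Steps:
1/l(28, q) = 1/28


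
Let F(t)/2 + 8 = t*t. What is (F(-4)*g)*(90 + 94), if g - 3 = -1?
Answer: 5888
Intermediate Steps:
F(t) = -16 + 2*t² (F(t) = -16 + 2*(t*t) = -16 + 2*t²)
g = 2 (g = 3 - 1 = 2)
(F(-4)*g)*(90 + 94) = ((-16 + 2*(-4)²)*2)*(90 + 94) = ((-16 + 2*16)*2)*184 = ((-16 + 32)*2)*184 = (16*2)*184 = 32*184 = 5888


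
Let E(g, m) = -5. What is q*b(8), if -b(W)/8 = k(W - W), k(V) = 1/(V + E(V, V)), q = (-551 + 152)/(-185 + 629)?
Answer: -266/185 ≈ -1.4378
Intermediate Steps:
q = -133/148 (q = -399/444 = -399*1/444 = -133/148 ≈ -0.89865)
k(V) = 1/(-5 + V) (k(V) = 1/(V - 5) = 1/(-5 + V))
b(W) = 8/5 (b(W) = -8/(-5 + (W - W)) = -8/(-5 + 0) = -8/(-5) = -8*(-⅕) = 8/5)
q*b(8) = -133/148*8/5 = -266/185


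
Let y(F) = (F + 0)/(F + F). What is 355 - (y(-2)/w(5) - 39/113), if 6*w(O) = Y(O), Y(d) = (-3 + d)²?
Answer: 160277/452 ≈ 354.60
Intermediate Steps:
w(O) = (-3 + O)²/6
y(F) = ½ (y(F) = F/((2*F)) = F*(1/(2*F)) = ½)
355 - (y(-2)/w(5) - 39/113) = 355 - (1/(2*(((-3 + 5)²/6))) - 39/113) = 355 - (1/(2*(((⅙)*2²))) - 39*1/113) = 355 - (1/(2*(((⅙)*4))) - 39/113) = 355 - (1/(2*(⅔)) - 39/113) = 355 - ((½)*(3/2) - 39/113) = 355 - (¾ - 39/113) = 355 - 1*183/452 = 355 - 183/452 = 160277/452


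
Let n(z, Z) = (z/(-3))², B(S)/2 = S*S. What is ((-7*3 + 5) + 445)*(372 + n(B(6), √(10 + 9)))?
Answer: 406692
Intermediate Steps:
B(S) = 2*S² (B(S) = 2*(S*S) = 2*S²)
n(z, Z) = z²/9 (n(z, Z) = (z*(-⅓))² = (-z/3)² = z²/9)
((-7*3 + 5) + 445)*(372 + n(B(6), √(10 + 9))) = ((-7*3 + 5) + 445)*(372 + (2*6²)²/9) = ((-21 + 5) + 445)*(372 + (2*36)²/9) = (-16 + 445)*(372 + (⅑)*72²) = 429*(372 + (⅑)*5184) = 429*(372 + 576) = 429*948 = 406692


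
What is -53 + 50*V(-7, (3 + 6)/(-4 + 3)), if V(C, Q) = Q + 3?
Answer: -353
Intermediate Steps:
V(C, Q) = 3 + Q
-53 + 50*V(-7, (3 + 6)/(-4 + 3)) = -53 + 50*(3 + (3 + 6)/(-4 + 3)) = -53 + 50*(3 + 9/(-1)) = -53 + 50*(3 + 9*(-1)) = -53 + 50*(3 - 9) = -53 + 50*(-6) = -53 - 300 = -353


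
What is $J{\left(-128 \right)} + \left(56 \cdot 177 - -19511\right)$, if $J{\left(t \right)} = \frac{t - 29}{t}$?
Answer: $\frac{3766301}{128} \approx 29424.0$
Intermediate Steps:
$J{\left(t \right)} = \frac{-29 + t}{t}$
$J{\left(-128 \right)} + \left(56 \cdot 177 - -19511\right) = \frac{-29 - 128}{-128} + \left(56 \cdot 177 - -19511\right) = \left(- \frac{1}{128}\right) \left(-157\right) + \left(9912 + 19511\right) = \frac{157}{128} + 29423 = \frac{3766301}{128}$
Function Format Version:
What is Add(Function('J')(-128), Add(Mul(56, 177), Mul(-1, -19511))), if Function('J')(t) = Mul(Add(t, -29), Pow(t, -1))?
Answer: Rational(3766301, 128) ≈ 29424.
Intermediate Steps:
Function('J')(t) = Mul(Pow(t, -1), Add(-29, t)) (Function('J')(t) = Mul(Add(-29, t), Pow(t, -1)) = Mul(Pow(t, -1), Add(-29, t)))
Add(Function('J')(-128), Add(Mul(56, 177), Mul(-1, -19511))) = Add(Mul(Pow(-128, -1), Add(-29, -128)), Add(Mul(56, 177), Mul(-1, -19511))) = Add(Mul(Rational(-1, 128), -157), Add(9912, 19511)) = Add(Rational(157, 128), 29423) = Rational(3766301, 128)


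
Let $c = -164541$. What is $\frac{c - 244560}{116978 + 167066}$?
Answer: $- \frac{409101}{284044} \approx -1.4403$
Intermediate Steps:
$\frac{c - 244560}{116978 + 167066} = \frac{-164541 - 244560}{116978 + 167066} = - \frac{409101}{284044}$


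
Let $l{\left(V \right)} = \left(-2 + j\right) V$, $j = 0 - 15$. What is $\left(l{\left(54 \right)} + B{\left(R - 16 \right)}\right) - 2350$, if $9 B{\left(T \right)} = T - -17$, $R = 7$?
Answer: $- \frac{29404}{9} \approx -3267.1$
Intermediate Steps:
$j = -15$ ($j = 0 - 15 = -15$)
$l{\left(V \right)} = - 17 V$ ($l{\left(V \right)} = \left(-2 - 15\right) V = - 17 V$)
$B{\left(T \right)} = \frac{17}{9} + \frac{T}{9}$ ($B{\left(T \right)} = \frac{T - -17}{9} = \frac{T + 17}{9} = \frac{17 + T}{9} = \frac{17}{9} + \frac{T}{9}$)
$\left(l{\left(54 \right)} + B{\left(R - 16 \right)}\right) - 2350 = \left(\left(-17\right) 54 + \left(\frac{17}{9} + \frac{7 - 16}{9}\right)\right) - 2350 = \left(-918 + \left(\frac{17}{9} + \frac{1}{9} \left(-9\right)\right)\right) - 2350 = \left(-918 + \left(\frac{17}{9} - 1\right)\right) - 2350 = \left(-918 + \frac{8}{9}\right) - 2350 = - \frac{8254}{9} - 2350 = - \frac{29404}{9}$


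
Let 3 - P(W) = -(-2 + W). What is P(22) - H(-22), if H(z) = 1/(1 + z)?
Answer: 484/21 ≈ 23.048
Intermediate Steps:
P(W) = 1 + W (P(W) = 3 - (-1)*(-2 + W) = 3 - (2 - W) = 3 + (-2 + W) = 1 + W)
P(22) - H(-22) = (1 + 22) - 1/(1 - 22) = 23 - 1/(-21) = 23 - 1*(-1/21) = 23 + 1/21 = 484/21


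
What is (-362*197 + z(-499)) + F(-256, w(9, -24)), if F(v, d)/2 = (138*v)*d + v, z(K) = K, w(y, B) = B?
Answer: 1623419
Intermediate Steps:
F(v, d) = 2*v + 276*d*v (F(v, d) = 2*((138*v)*d + v) = 2*(138*d*v + v) = 2*(v + 138*d*v) = 2*v + 276*d*v)
(-362*197 + z(-499)) + F(-256, w(9, -24)) = (-362*197 - 499) + 2*(-256)*(1 + 138*(-24)) = (-71314 - 499) + 2*(-256)*(1 - 3312) = -71813 + 2*(-256)*(-3311) = -71813 + 1695232 = 1623419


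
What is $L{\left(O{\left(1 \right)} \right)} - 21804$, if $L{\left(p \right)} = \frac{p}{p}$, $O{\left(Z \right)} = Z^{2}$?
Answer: $-21803$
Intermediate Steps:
$L{\left(p \right)} = 1$
$L{\left(O{\left(1 \right)} \right)} - 21804 = 1 - 21804 = -21803$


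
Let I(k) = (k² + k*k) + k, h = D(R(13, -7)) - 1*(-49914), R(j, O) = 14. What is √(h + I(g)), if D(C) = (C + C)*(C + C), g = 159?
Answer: √101419 ≈ 318.46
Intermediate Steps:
D(C) = 4*C² (D(C) = (2*C)*(2*C) = 4*C²)
h = 50698 (h = 4*14² - 1*(-49914) = 4*196 + 49914 = 784 + 49914 = 50698)
I(k) = k + 2*k² (I(k) = (k² + k²) + k = 2*k² + k = k + 2*k²)
√(h + I(g)) = √(50698 + 159*(1 + 2*159)) = √(50698 + 159*(1 + 318)) = √(50698 + 159*319) = √(50698 + 50721) = √101419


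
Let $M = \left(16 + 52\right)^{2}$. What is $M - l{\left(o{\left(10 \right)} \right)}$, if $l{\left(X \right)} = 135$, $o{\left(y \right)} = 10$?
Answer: $4489$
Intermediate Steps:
$M = 4624$ ($M = 68^{2} = 4624$)
$M - l{\left(o{\left(10 \right)} \right)} = 4624 - 135 = 4489$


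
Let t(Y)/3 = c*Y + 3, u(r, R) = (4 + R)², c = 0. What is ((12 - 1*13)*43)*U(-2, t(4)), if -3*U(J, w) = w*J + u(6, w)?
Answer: 6493/3 ≈ 2164.3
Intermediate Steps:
t(Y) = 9 (t(Y) = 3*(0*Y + 3) = 3*(0 + 3) = 3*3 = 9)
U(J, w) = -(4 + w)²/3 - J*w/3 (U(J, w) = -(w*J + (4 + w)²)/3 = -(J*w + (4 + w)²)/3 = -((4 + w)² + J*w)/3 = -(4 + w)²/3 - J*w/3)
((12 - 1*13)*43)*U(-2, t(4)) = ((12 - 1*13)*43)*(-(4 + 9)²/3 - ⅓*(-2)*9) = ((12 - 13)*43)*(-⅓*13² + 6) = (-1*43)*(-⅓*169 + 6) = -43*(-169/3 + 6) = -43*(-151/3) = 6493/3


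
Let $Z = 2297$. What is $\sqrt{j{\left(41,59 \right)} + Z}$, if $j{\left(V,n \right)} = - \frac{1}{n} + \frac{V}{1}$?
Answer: $\frac{\sqrt{8138519}}{59} \approx 48.353$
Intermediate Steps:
$j{\left(V,n \right)} = V - \frac{1}{n}$ ($j{\left(V,n \right)} = - \frac{1}{n} + V 1 = - \frac{1}{n} + V = V - \frac{1}{n}$)
$\sqrt{j{\left(41,59 \right)} + Z} = \sqrt{\left(41 - \frac{1}{59}\right) + 2297} = \sqrt{\frac{2418}{59} + 2297} = \sqrt{\frac{137941}{59}} = \frac{\sqrt{8138519}}{59}$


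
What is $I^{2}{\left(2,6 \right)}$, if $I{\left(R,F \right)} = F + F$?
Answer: $144$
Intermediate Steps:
$I{\left(R,F \right)} = 2 F$
$I^{2}{\left(2,6 \right)} = \left(2 \cdot 6\right)^{2} = 12^{2} = 144$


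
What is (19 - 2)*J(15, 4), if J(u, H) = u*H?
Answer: 1020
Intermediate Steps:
J(u, H) = H*u
(19 - 2)*J(15, 4) = (19 - 2)*(4*15) = 17*60 = 1020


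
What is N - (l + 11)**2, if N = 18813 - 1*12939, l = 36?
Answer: 3665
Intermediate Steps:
N = 5874 (N = 18813 - 12939 = 5874)
N - (l + 11)**2 = 5874 - (36 + 11)**2 = 5874 - 1*47**2 = 5874 - 1*2209 = 5874 - 2209 = 3665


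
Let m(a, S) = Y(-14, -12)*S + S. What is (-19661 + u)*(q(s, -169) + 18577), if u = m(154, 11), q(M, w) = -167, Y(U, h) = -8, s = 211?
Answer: -363376580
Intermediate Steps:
m(a, S) = -7*S (m(a, S) = -8*S + S = -7*S)
u = -77 (u = -7*11 = -77)
(-19661 + u)*(q(s, -169) + 18577) = (-19661 - 77)*(-167 + 18577) = -19738*18410 = -363376580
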